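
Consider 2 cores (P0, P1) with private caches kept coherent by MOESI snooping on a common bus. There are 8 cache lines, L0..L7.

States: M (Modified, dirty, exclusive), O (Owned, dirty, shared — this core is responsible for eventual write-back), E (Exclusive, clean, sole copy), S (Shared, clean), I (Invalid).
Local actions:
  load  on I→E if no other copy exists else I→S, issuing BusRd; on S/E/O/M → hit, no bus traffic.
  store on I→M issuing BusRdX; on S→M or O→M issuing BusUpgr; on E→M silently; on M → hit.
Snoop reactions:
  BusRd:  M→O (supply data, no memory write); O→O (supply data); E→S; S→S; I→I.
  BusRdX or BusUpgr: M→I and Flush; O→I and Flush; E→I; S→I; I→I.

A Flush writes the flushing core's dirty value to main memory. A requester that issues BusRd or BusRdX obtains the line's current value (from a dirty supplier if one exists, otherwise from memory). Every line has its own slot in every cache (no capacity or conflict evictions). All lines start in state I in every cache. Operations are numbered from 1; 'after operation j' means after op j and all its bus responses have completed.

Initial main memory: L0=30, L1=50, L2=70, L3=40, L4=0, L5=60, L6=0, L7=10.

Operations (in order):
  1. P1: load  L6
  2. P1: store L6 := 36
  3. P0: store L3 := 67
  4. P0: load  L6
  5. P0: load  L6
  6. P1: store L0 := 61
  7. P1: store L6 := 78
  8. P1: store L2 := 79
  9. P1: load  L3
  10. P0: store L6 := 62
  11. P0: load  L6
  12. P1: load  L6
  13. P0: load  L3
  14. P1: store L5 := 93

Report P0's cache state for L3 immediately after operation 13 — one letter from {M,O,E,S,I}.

state = O

  op1 P1: load  L6 → I/E on L6; bus BusRd; mem=0
  op2 P1: store L6 := 36 → I/M on L6; bus (none); mem=0
  op3 P0: store L3 := 67 → M/I on L3; bus BusRdX; mem=40
  op4 P0: load  L6 → S/O on L6; bus BusRd; mem=0
  op5 P0: load  L6 → S/O on L6; bus (none); mem=0
  op6 P1: store L0 := 61 → I/M on L0; bus BusRdX; mem=30
  op7 P1: store L6 := 78 → I/M on L6; bus BusUpgr; mem=0
  op8 P1: store L2 := 79 → I/M on L2; bus BusRdX; mem=70
  op9 P1: load  L3 → O/S on L3; bus BusRd; mem=40
  op10 P0: store L6 := 62 → M/I on L6; bus BusRdX Flush; mem=78
  op11 P0: load  L6 → M/I on L6; bus (none); mem=78
  op12 P1: load  L6 → O/S on L6; bus BusRd; mem=78
  op13 P0: load  L3 → O/S on L3; bus (none); mem=40
  op14 P1: store L5 := 93 → I/M on L5; bus BusRdX; mem=60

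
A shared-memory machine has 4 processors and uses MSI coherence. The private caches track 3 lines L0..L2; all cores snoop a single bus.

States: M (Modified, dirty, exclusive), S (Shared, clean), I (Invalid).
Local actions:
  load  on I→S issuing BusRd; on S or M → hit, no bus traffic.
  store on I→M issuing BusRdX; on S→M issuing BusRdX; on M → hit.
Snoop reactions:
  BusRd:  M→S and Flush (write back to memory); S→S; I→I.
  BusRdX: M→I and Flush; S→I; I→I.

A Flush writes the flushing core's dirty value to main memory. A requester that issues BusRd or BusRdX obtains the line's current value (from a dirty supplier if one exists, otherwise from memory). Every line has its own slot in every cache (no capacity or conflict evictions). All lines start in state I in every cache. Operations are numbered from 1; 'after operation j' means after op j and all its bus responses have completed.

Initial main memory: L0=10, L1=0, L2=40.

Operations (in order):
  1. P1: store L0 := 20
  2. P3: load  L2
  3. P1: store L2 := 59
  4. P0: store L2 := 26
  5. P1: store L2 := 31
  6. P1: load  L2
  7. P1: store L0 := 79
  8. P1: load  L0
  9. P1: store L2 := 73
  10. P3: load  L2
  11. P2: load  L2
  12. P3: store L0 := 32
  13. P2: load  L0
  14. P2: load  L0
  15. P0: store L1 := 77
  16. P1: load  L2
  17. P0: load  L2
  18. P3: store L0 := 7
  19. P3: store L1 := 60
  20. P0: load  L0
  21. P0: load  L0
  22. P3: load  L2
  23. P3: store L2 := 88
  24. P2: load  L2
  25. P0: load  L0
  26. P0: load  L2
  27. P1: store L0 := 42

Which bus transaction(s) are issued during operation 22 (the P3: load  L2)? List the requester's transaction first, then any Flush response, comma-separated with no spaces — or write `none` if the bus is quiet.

bus = none

[1] P1: store L0 := 20 | P0:I, P1:M(20), P2:I, P3:I | bus: BusRdX
[2] P3: load  L2 | P0:I, P1:I, P2:I, P3:S(40) | bus: BusRd
[3] P1: store L2 := 59 | P0:I, P1:M(59), P2:I, P3:I | bus: BusRdX
[4] P0: store L2 := 26 | P0:M(26), P1:I, P2:I, P3:I | bus: BusRdX,Flush
[5] P1: store L2 := 31 | P0:I, P1:M(31), P2:I, P3:I | bus: BusRdX,Flush
[6] P1: load  L2 | P0:I, P1:M(31), P2:I, P3:I | bus: none
[7] P1: store L0 := 79 | P0:I, P1:M(79), P2:I, P3:I | bus: none
[8] P1: load  L0 | P0:I, P1:M(79), P2:I, P3:I | bus: none
[9] P1: store L2 := 73 | P0:I, P1:M(73), P2:I, P3:I | bus: none
[10] P3: load  L2 | P0:I, P1:S(73), P2:I, P3:S(73) | bus: BusRd,Flush
[11] P2: load  L2 | P0:I, P1:S(73), P2:S(73), P3:S(73) | bus: BusRd
[12] P3: store L0 := 32 | P0:I, P1:I, P2:I, P3:M(32) | bus: BusRdX,Flush
[13] P2: load  L0 | P0:I, P1:I, P2:S(32), P3:S(32) | bus: BusRd,Flush
[14] P2: load  L0 | P0:I, P1:I, P2:S(32), P3:S(32) | bus: none
[15] P0: store L1 := 77 | P0:M(77), P1:I, P2:I, P3:I | bus: BusRdX
[16] P1: load  L2 | P0:I, P1:S(73), P2:S(73), P3:S(73) | bus: none
[17] P0: load  L2 | P0:S(73), P1:S(73), P2:S(73), P3:S(73) | bus: BusRd
[18] P3: store L0 := 7 | P0:I, P1:I, P2:I, P3:M(7) | bus: BusRdX
[19] P3: store L1 := 60 | P0:I, P1:I, P2:I, P3:M(60) | bus: BusRdX,Flush
[20] P0: load  L0 | P0:S(7), P1:I, P2:I, P3:S(7) | bus: BusRd,Flush
[21] P0: load  L0 | P0:S(7), P1:I, P2:I, P3:S(7) | bus: none
[22] P3: load  L2 | P0:S(73), P1:S(73), P2:S(73), P3:S(73) | bus: none
[23] P3: store L2 := 88 | P0:I, P1:I, P2:I, P3:M(88) | bus: BusRdX
[24] P2: load  L2 | P0:I, P1:I, P2:S(88), P3:S(88) | bus: BusRd,Flush
[25] P0: load  L0 | P0:S(7), P1:I, P2:I, P3:S(7) | bus: none
[26] P0: load  L2 | P0:S(88), P1:I, P2:S(88), P3:S(88) | bus: BusRd
[27] P1: store L0 := 42 | P0:I, P1:M(42), P2:I, P3:I | bus: BusRdX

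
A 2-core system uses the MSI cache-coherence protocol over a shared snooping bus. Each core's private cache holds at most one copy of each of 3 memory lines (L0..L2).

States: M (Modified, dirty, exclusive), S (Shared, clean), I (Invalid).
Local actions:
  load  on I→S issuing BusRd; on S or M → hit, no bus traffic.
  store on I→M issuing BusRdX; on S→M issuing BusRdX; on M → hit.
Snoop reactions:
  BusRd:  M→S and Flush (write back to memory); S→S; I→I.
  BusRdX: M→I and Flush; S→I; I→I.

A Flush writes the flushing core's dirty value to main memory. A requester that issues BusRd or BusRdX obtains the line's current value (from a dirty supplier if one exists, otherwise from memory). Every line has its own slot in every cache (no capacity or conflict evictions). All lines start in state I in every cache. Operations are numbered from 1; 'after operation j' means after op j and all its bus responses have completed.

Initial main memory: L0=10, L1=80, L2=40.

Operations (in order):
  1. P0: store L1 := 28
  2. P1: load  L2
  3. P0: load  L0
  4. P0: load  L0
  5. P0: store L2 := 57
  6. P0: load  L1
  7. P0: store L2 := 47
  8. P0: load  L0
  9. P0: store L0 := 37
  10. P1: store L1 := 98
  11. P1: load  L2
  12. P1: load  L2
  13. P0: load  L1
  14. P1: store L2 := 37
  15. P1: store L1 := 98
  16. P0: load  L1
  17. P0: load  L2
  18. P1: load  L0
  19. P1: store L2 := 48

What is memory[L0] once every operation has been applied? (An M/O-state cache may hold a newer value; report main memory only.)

[1] P0: store L1 := 28 | P0:M(28), P1:I | bus: BusRdX
[2] P1: load  L2 | P0:I, P1:S(40) | bus: BusRd
[3] P0: load  L0 | P0:S(10), P1:I | bus: BusRd
[4] P0: load  L0 | P0:S(10), P1:I | bus: none
[5] P0: store L2 := 57 | P0:M(57), P1:I | bus: BusRdX
[6] P0: load  L1 | P0:M(28), P1:I | bus: none
[7] P0: store L2 := 47 | P0:M(47), P1:I | bus: none
[8] P0: load  L0 | P0:S(10), P1:I | bus: none
[9] P0: store L0 := 37 | P0:M(37), P1:I | bus: BusRdX
[10] P1: store L1 := 98 | P0:I, P1:M(98) | bus: BusRdX,Flush
[11] P1: load  L2 | P0:S(47), P1:S(47) | bus: BusRd,Flush
[12] P1: load  L2 | P0:S(47), P1:S(47) | bus: none
[13] P0: load  L1 | P0:S(98), P1:S(98) | bus: BusRd,Flush
[14] P1: store L2 := 37 | P0:I, P1:M(37) | bus: BusRdX
[15] P1: store L1 := 98 | P0:I, P1:M(98) | bus: BusRdX
[16] P0: load  L1 | P0:S(98), P1:S(98) | bus: BusRd,Flush
[17] P0: load  L2 | P0:S(37), P1:S(37) | bus: BusRd,Flush
[18] P1: load  L0 | P0:S(37), P1:S(37) | bus: BusRd,Flush
[19] P1: store L2 := 48 | P0:I, P1:M(48) | bus: BusRdX

memory[L0] = 37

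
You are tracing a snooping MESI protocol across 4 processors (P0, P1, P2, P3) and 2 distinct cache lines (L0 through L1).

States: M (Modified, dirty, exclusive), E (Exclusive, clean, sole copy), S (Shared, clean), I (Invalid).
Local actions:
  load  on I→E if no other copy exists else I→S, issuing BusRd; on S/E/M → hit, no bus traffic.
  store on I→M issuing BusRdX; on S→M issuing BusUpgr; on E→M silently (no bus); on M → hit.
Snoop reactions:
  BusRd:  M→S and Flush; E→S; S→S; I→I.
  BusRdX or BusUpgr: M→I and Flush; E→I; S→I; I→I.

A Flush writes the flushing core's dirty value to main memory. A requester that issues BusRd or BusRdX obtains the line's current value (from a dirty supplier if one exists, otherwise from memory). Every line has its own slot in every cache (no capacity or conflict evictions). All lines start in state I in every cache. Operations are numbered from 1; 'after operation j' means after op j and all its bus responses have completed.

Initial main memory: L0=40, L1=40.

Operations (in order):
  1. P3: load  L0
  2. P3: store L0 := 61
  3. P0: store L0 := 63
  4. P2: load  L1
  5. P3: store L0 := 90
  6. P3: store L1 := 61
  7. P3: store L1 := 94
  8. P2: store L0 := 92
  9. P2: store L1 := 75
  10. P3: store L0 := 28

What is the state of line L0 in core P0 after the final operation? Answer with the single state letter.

1. P3: load  L0  bus=[BusRd]  L0: P0=I P1=I P2=I P3=E  mem[L0]=40
2. P3: store L0 := 61  bus=[-]  L0: P0=I P1=I P2=I P3=M  mem[L0]=40
3. P0: store L0 := 63  bus=[BusRdX,Flush]  L0: P0=M P1=I P2=I P3=I  mem[L0]=61
4. P2: load  L1  bus=[BusRd]  L1: P0=I P1=I P2=E P3=I  mem[L1]=40
5. P3: store L0 := 90  bus=[BusRdX,Flush]  L0: P0=I P1=I P2=I P3=M  mem[L0]=63
6. P3: store L1 := 61  bus=[BusRdX]  L1: P0=I P1=I P2=I P3=M  mem[L1]=40
7. P3: store L1 := 94  bus=[-]  L1: P0=I P1=I P2=I P3=M  mem[L1]=40
8. P2: store L0 := 92  bus=[BusRdX,Flush]  L0: P0=I P1=I P2=M P3=I  mem[L0]=90
9. P2: store L1 := 75  bus=[BusRdX,Flush]  L1: P0=I P1=I P2=M P3=I  mem[L1]=94
10. P3: store L0 := 28  bus=[BusRdX,Flush]  L0: P0=I P1=I P2=I P3=M  mem[L0]=92

state = I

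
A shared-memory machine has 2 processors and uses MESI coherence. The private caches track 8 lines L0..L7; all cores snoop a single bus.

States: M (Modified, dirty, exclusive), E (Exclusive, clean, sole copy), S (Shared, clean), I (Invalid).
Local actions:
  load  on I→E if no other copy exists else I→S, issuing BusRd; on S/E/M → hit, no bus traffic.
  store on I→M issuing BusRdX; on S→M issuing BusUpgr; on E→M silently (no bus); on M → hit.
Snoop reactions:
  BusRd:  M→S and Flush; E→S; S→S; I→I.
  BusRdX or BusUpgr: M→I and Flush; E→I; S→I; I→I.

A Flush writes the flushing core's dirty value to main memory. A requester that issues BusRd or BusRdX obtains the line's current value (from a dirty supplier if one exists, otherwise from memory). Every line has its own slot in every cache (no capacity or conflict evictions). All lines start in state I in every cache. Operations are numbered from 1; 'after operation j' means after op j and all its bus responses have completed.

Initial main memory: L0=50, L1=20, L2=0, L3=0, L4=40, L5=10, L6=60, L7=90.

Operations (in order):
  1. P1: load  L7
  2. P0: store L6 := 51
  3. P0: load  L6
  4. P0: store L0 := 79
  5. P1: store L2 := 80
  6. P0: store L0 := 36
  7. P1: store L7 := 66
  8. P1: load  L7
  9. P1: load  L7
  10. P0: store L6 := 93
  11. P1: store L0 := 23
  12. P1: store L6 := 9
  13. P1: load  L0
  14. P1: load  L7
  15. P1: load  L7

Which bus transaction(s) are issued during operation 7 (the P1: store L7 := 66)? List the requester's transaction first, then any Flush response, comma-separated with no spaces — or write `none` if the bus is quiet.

1. P1: load  L7  bus=[BusRd]  L7: P0=I P1=E  mem[L7]=90
2. P0: store L6 := 51  bus=[BusRdX]  L6: P0=M P1=I  mem[L6]=60
3. P0: load  L6  bus=[-]  L6: P0=M P1=I  mem[L6]=60
4. P0: store L0 := 79  bus=[BusRdX]  L0: P0=M P1=I  mem[L0]=50
5. P1: store L2 := 80  bus=[BusRdX]  L2: P0=I P1=M  mem[L2]=0
6. P0: store L0 := 36  bus=[-]  L0: P0=M P1=I  mem[L0]=50
7. P1: store L7 := 66  bus=[-]  L7: P0=I P1=M  mem[L7]=90
8. P1: load  L7  bus=[-]  L7: P0=I P1=M  mem[L7]=90
9. P1: load  L7  bus=[-]  L7: P0=I P1=M  mem[L7]=90
10. P0: store L6 := 93  bus=[-]  L6: P0=M P1=I  mem[L6]=60
11. P1: store L0 := 23  bus=[BusRdX,Flush]  L0: P0=I P1=M  mem[L0]=36
12. P1: store L6 := 9  bus=[BusRdX,Flush]  L6: P0=I P1=M  mem[L6]=93
13. P1: load  L0  bus=[-]  L0: P0=I P1=M  mem[L0]=36
14. P1: load  L7  bus=[-]  L7: P0=I P1=M  mem[L7]=90
15. P1: load  L7  bus=[-]  L7: P0=I P1=M  mem[L7]=90

bus = none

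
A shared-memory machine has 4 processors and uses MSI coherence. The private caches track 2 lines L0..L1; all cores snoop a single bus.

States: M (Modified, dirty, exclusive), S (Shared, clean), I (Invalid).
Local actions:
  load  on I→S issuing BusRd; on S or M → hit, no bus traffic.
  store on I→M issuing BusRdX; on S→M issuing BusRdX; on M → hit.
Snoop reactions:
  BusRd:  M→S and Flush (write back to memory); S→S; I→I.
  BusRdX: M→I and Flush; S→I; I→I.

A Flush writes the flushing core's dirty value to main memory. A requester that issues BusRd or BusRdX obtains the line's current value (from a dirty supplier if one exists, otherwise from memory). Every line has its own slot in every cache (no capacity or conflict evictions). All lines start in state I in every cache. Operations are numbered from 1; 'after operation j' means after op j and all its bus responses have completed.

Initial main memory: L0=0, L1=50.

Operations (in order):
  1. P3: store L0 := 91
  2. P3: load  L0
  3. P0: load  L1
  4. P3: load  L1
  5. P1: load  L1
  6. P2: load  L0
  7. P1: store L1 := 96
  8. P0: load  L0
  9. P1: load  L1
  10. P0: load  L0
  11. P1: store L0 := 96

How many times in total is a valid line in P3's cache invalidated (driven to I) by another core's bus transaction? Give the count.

invalidations = 2

1. P3: store L0 := 91  bus=[BusRdX]  L0: P0=I P1=I P2=I P3=M  mem[L0]=0
2. P3: load  L0  bus=[-]  L0: P0=I P1=I P2=I P3=M  mem[L0]=0
3. P0: load  L1  bus=[BusRd]  L1: P0=S P1=I P2=I P3=I  mem[L1]=50
4. P3: load  L1  bus=[BusRd]  L1: P0=S P1=I P2=I P3=S  mem[L1]=50
5. P1: load  L1  bus=[BusRd]  L1: P0=S P1=S P2=I P3=S  mem[L1]=50
6. P2: load  L0  bus=[BusRd,Flush]  L0: P0=I P1=I P2=S P3=S  mem[L0]=91
7. P1: store L1 := 96  bus=[BusRdX]  L1: P0=I P1=M P2=I P3=I  mem[L1]=50
8. P0: load  L0  bus=[BusRd]  L0: P0=S P1=I P2=S P3=S  mem[L0]=91
9. P1: load  L1  bus=[-]  L1: P0=I P1=M P2=I P3=I  mem[L1]=50
10. P0: load  L0  bus=[-]  L0: P0=S P1=I P2=S P3=S  mem[L0]=91
11. P1: store L0 := 96  bus=[BusRdX]  L0: P0=I P1=M P2=I P3=I  mem[L0]=91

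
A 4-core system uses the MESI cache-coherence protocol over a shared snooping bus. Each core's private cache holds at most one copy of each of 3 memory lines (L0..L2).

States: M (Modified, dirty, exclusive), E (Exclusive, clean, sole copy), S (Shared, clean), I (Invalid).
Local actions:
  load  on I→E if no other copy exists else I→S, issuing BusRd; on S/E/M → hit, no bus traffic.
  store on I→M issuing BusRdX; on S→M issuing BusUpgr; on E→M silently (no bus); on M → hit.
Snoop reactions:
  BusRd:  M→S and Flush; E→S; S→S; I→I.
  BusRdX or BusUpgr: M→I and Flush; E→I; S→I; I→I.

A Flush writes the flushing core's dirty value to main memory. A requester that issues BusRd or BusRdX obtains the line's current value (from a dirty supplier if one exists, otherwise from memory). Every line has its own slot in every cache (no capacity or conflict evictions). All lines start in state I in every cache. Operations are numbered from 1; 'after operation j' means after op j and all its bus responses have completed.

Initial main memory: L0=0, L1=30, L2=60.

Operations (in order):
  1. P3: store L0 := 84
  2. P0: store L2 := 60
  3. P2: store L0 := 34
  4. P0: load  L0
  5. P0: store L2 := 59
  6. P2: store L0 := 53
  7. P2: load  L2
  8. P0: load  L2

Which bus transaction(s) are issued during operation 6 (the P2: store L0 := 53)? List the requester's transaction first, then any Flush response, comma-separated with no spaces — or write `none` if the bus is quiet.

bus = BusUpgr

step 1: P3: store L0 := 84  ⟶  IIIM  (L0)  txn=BusRdX  M[L0]=0
step 2: P0: store L2 := 60  ⟶  MIII  (L2)  txn=BusRdX  M[L2]=60
step 3: P2: store L0 := 34  ⟶  IIMI  (L0)  txn=BusRdX+Flush  M[L0]=84
step 4: P0: load  L0  ⟶  SISI  (L0)  txn=BusRd+Flush  M[L0]=34
step 5: P0: store L2 := 59  ⟶  MIII  (L2)  txn=∅  M[L2]=60
step 6: P2: store L0 := 53  ⟶  IIMI  (L0)  txn=BusUpgr  M[L0]=34
step 7: P2: load  L2  ⟶  SISI  (L2)  txn=BusRd+Flush  M[L2]=59
step 8: P0: load  L2  ⟶  SISI  (L2)  txn=∅  M[L2]=59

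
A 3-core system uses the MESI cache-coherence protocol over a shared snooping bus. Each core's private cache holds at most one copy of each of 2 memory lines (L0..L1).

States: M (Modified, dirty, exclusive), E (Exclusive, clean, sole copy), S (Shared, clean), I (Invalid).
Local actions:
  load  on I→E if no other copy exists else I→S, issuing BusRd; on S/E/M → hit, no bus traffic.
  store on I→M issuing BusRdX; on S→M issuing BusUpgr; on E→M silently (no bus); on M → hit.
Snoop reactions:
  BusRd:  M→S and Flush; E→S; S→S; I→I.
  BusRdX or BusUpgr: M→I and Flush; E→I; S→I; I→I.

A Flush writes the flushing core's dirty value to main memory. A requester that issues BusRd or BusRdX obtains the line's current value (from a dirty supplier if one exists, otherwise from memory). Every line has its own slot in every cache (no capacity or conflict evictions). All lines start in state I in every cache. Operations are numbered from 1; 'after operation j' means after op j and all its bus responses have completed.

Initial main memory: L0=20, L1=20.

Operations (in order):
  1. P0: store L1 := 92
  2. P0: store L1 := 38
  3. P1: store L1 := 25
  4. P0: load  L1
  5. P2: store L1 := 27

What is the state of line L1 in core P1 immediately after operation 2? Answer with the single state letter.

state = I

1. P0: store L1 := 92  bus=[BusRdX]  L1: P0=M P1=I P2=I  mem[L1]=20
2. P0: store L1 := 38  bus=[-]  L1: P0=M P1=I P2=I  mem[L1]=20
3. P1: store L1 := 25  bus=[BusRdX,Flush]  L1: P0=I P1=M P2=I  mem[L1]=38
4. P0: load  L1  bus=[BusRd,Flush]  L1: P0=S P1=S P2=I  mem[L1]=25
5. P2: store L1 := 27  bus=[BusRdX]  L1: P0=I P1=I P2=M  mem[L1]=25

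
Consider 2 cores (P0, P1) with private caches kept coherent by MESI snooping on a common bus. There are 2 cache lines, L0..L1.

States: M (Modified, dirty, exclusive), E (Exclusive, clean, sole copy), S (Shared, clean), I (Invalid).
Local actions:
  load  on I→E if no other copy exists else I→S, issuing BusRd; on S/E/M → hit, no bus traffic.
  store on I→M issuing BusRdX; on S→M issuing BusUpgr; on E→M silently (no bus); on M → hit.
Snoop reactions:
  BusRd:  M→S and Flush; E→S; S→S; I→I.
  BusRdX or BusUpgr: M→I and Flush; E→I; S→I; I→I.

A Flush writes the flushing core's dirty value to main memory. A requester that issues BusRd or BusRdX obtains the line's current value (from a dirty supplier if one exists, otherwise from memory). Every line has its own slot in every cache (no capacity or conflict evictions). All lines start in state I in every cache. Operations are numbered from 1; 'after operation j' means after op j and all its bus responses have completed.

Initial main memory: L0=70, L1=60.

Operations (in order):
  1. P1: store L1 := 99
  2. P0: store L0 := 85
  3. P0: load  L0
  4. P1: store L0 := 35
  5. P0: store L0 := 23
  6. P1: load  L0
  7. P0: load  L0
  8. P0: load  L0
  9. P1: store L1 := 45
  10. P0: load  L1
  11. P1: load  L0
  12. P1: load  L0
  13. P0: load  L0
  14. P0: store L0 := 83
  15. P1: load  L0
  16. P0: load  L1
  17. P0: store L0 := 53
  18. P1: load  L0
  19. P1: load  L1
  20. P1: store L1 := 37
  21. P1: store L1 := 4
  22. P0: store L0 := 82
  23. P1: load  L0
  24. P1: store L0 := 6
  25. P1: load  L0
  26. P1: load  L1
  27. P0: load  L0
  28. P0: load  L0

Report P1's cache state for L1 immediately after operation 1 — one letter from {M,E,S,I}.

1. P1: store L1 := 99  bus=[BusRdX]  L1: P0=I P1=M  mem[L1]=60
2. P0: store L0 := 85  bus=[BusRdX]  L0: P0=M P1=I  mem[L0]=70
3. P0: load  L0  bus=[-]  L0: P0=M P1=I  mem[L0]=70
4. P1: store L0 := 35  bus=[BusRdX,Flush]  L0: P0=I P1=M  mem[L0]=85
5. P0: store L0 := 23  bus=[BusRdX,Flush]  L0: P0=M P1=I  mem[L0]=35
6. P1: load  L0  bus=[BusRd,Flush]  L0: P0=S P1=S  mem[L0]=23
7. P0: load  L0  bus=[-]  L0: P0=S P1=S  mem[L0]=23
8. P0: load  L0  bus=[-]  L0: P0=S P1=S  mem[L0]=23
9. P1: store L1 := 45  bus=[-]  L1: P0=I P1=M  mem[L1]=60
10. P0: load  L1  bus=[BusRd,Flush]  L1: P0=S P1=S  mem[L1]=45
11. P1: load  L0  bus=[-]  L0: P0=S P1=S  mem[L0]=23
12. P1: load  L0  bus=[-]  L0: P0=S P1=S  mem[L0]=23
13. P0: load  L0  bus=[-]  L0: P0=S P1=S  mem[L0]=23
14. P0: store L0 := 83  bus=[BusUpgr]  L0: P0=M P1=I  mem[L0]=23
15. P1: load  L0  bus=[BusRd,Flush]  L0: P0=S P1=S  mem[L0]=83
16. P0: load  L1  bus=[-]  L1: P0=S P1=S  mem[L1]=45
17. P0: store L0 := 53  bus=[BusUpgr]  L0: P0=M P1=I  mem[L0]=83
18. P1: load  L0  bus=[BusRd,Flush]  L0: P0=S P1=S  mem[L0]=53
19. P1: load  L1  bus=[-]  L1: P0=S P1=S  mem[L1]=45
20. P1: store L1 := 37  bus=[BusUpgr]  L1: P0=I P1=M  mem[L1]=45
21. P1: store L1 := 4  bus=[-]  L1: P0=I P1=M  mem[L1]=45
22. P0: store L0 := 82  bus=[BusUpgr]  L0: P0=M P1=I  mem[L0]=53
23. P1: load  L0  bus=[BusRd,Flush]  L0: P0=S P1=S  mem[L0]=82
24. P1: store L0 := 6  bus=[BusUpgr]  L0: P0=I P1=M  mem[L0]=82
25. P1: load  L0  bus=[-]  L0: P0=I P1=M  mem[L0]=82
26. P1: load  L1  bus=[-]  L1: P0=I P1=M  mem[L1]=45
27. P0: load  L0  bus=[BusRd,Flush]  L0: P0=S P1=S  mem[L0]=6
28. P0: load  L0  bus=[-]  L0: P0=S P1=S  mem[L0]=6

state = M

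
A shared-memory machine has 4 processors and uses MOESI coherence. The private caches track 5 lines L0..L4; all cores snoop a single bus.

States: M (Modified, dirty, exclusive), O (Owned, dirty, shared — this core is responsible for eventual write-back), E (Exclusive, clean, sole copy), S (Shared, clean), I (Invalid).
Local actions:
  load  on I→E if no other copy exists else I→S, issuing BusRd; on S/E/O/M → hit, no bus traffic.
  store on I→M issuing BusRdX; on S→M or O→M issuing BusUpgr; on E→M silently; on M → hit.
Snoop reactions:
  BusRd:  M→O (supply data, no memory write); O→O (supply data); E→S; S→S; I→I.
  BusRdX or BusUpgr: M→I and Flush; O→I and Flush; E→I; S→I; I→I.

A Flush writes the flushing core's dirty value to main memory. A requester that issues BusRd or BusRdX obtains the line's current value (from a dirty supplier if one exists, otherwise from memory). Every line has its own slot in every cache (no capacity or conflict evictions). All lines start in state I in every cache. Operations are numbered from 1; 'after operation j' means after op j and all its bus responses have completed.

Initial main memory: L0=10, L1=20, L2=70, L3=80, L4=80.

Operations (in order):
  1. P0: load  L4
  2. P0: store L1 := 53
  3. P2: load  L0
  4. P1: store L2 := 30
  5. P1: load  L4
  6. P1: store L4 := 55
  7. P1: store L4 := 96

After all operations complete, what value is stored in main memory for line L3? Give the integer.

memory[L3] = 80

  op1 P0: load  L4 → E/I/I/I on L4; bus BusRd; mem=80
  op2 P0: store L1 := 53 → M/I/I/I on L1; bus BusRdX; mem=20
  op3 P2: load  L0 → I/I/E/I on L0; bus BusRd; mem=10
  op4 P1: store L2 := 30 → I/M/I/I on L2; bus BusRdX; mem=70
  op5 P1: load  L4 → S/S/I/I on L4; bus BusRd; mem=80
  op6 P1: store L4 := 55 → I/M/I/I on L4; bus BusUpgr; mem=80
  op7 P1: store L4 := 96 → I/M/I/I on L4; bus (none); mem=80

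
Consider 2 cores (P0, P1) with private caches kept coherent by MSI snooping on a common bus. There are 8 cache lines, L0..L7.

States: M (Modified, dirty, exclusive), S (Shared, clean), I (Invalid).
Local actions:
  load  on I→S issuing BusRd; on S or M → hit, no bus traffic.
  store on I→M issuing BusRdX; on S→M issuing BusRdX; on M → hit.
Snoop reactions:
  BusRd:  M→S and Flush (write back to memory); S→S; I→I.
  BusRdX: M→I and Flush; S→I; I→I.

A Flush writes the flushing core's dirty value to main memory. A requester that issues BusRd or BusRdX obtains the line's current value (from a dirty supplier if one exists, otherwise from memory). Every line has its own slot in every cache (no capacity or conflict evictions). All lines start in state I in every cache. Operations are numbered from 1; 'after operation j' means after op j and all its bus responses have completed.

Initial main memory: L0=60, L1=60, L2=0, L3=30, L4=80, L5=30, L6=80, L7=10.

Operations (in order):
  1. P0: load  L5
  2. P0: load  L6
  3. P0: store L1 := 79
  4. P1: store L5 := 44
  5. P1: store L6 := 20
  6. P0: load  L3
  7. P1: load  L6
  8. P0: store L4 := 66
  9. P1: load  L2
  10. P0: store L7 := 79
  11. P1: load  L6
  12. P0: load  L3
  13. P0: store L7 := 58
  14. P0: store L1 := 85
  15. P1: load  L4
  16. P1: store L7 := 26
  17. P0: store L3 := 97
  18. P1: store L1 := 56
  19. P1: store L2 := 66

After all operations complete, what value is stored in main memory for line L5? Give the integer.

  op1 P0: load  L5 → S/I on L5; bus BusRd; mem=30
  op2 P0: load  L6 → S/I on L6; bus BusRd; mem=80
  op3 P0: store L1 := 79 → M/I on L1; bus BusRdX; mem=60
  op4 P1: store L5 := 44 → I/M on L5; bus BusRdX; mem=30
  op5 P1: store L6 := 20 → I/M on L6; bus BusRdX; mem=80
  op6 P0: load  L3 → S/I on L3; bus BusRd; mem=30
  op7 P1: load  L6 → I/M on L6; bus (none); mem=80
  op8 P0: store L4 := 66 → M/I on L4; bus BusRdX; mem=80
  op9 P1: load  L2 → I/S on L2; bus BusRd; mem=0
  op10 P0: store L7 := 79 → M/I on L7; bus BusRdX; mem=10
  op11 P1: load  L6 → I/M on L6; bus (none); mem=80
  op12 P0: load  L3 → S/I on L3; bus (none); mem=30
  op13 P0: store L7 := 58 → M/I on L7; bus (none); mem=10
  op14 P0: store L1 := 85 → M/I on L1; bus (none); mem=60
  op15 P1: load  L4 → S/S on L4; bus BusRd Flush; mem=66
  op16 P1: store L7 := 26 → I/M on L7; bus BusRdX Flush; mem=58
  op17 P0: store L3 := 97 → M/I on L3; bus BusRdX; mem=30
  op18 P1: store L1 := 56 → I/M on L1; bus BusRdX Flush; mem=85
  op19 P1: store L2 := 66 → I/M on L2; bus BusRdX; mem=0

memory[L5] = 30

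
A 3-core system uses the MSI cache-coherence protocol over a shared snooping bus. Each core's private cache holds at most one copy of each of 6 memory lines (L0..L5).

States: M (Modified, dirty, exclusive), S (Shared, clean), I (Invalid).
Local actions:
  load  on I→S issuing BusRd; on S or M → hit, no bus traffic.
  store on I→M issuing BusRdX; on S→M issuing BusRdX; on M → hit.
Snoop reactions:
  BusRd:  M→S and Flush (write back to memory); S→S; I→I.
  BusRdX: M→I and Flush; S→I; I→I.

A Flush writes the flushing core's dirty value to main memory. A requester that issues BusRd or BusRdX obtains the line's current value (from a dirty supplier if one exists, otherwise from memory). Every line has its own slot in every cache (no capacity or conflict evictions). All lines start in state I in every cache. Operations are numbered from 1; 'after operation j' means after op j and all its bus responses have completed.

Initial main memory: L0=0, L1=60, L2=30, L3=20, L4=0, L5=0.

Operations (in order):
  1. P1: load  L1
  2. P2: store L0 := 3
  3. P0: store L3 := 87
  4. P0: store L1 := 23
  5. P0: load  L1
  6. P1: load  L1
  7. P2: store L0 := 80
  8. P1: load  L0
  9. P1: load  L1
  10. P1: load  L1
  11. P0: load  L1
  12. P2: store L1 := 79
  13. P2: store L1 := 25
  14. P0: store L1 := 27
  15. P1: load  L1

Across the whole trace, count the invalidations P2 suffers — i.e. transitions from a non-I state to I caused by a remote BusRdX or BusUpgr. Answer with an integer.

step 1: P1: load  L1  ⟶  ISI  (L1)  txn=BusRd  M[L1]=60
step 2: P2: store L0 := 3  ⟶  IIM  (L0)  txn=BusRdX  M[L0]=0
step 3: P0: store L3 := 87  ⟶  MII  (L3)  txn=BusRdX  M[L3]=20
step 4: P0: store L1 := 23  ⟶  MII  (L1)  txn=BusRdX  M[L1]=60
step 5: P0: load  L1  ⟶  MII  (L1)  txn=∅  M[L1]=60
step 6: P1: load  L1  ⟶  SSI  (L1)  txn=BusRd+Flush  M[L1]=23
step 7: P2: store L0 := 80  ⟶  IIM  (L0)  txn=∅  M[L0]=0
step 8: P1: load  L0  ⟶  ISS  (L0)  txn=BusRd+Flush  M[L0]=80
step 9: P1: load  L1  ⟶  SSI  (L1)  txn=∅  M[L1]=23
step 10: P1: load  L1  ⟶  SSI  (L1)  txn=∅  M[L1]=23
step 11: P0: load  L1  ⟶  SSI  (L1)  txn=∅  M[L1]=23
step 12: P2: store L1 := 79  ⟶  IIM  (L1)  txn=BusRdX  M[L1]=23
step 13: P2: store L1 := 25  ⟶  IIM  (L1)  txn=∅  M[L1]=23
step 14: P0: store L1 := 27  ⟶  MII  (L1)  txn=BusRdX+Flush  M[L1]=25
step 15: P1: load  L1  ⟶  SSI  (L1)  txn=BusRd+Flush  M[L1]=27

invalidations = 1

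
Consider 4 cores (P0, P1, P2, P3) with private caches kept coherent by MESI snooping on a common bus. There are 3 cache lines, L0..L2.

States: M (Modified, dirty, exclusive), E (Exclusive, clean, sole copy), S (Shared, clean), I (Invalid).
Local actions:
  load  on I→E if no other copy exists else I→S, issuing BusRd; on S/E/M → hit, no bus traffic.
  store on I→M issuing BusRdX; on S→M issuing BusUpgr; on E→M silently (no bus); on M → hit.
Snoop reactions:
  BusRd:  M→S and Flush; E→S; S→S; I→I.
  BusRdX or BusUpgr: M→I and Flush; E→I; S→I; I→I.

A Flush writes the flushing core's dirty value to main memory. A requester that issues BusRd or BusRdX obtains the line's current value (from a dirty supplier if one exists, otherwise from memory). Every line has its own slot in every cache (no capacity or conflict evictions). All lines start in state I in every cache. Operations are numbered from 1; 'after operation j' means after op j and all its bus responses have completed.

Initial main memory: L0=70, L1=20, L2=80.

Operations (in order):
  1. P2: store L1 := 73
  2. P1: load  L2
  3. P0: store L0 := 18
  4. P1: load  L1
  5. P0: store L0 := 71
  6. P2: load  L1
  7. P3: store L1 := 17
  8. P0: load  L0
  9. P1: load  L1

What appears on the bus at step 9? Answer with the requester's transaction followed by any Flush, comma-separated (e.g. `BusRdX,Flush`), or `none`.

bus = BusRd,Flush

1. P2: store L1 := 73  bus=[BusRdX]  L1: P0=I P1=I P2=M P3=I  mem[L1]=20
2. P1: load  L2  bus=[BusRd]  L2: P0=I P1=E P2=I P3=I  mem[L2]=80
3. P0: store L0 := 18  bus=[BusRdX]  L0: P0=M P1=I P2=I P3=I  mem[L0]=70
4. P1: load  L1  bus=[BusRd,Flush]  L1: P0=I P1=S P2=S P3=I  mem[L1]=73
5. P0: store L0 := 71  bus=[-]  L0: P0=M P1=I P2=I P3=I  mem[L0]=70
6. P2: load  L1  bus=[-]  L1: P0=I P1=S P2=S P3=I  mem[L1]=73
7. P3: store L1 := 17  bus=[BusRdX]  L1: P0=I P1=I P2=I P3=M  mem[L1]=73
8. P0: load  L0  bus=[-]  L0: P0=M P1=I P2=I P3=I  mem[L0]=70
9. P1: load  L1  bus=[BusRd,Flush]  L1: P0=I P1=S P2=I P3=S  mem[L1]=17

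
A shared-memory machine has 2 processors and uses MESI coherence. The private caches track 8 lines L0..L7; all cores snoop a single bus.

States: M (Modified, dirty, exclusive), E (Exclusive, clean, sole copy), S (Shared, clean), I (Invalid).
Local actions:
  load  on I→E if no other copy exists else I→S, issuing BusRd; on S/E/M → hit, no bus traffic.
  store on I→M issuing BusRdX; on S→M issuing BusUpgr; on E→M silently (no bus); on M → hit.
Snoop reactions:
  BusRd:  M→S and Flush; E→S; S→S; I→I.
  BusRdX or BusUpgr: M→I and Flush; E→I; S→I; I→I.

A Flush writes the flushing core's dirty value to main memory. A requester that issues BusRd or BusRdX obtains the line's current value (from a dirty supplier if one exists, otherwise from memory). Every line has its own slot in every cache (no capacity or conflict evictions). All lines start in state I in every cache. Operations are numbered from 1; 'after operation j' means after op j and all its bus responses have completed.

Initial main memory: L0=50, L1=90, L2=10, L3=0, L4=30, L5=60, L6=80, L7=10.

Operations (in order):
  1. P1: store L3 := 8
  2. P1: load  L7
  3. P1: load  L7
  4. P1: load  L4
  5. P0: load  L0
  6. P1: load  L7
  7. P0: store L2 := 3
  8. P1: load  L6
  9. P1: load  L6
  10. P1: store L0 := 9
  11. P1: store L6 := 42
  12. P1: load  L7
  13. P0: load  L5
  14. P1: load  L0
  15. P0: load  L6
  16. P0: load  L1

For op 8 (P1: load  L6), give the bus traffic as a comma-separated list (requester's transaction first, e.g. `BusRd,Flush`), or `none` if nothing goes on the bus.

bus = BusRd

step 1: P1: store L3 := 8  ⟶  IM  (L3)  txn=BusRdX  M[L3]=0
step 2: P1: load  L7  ⟶  IE  (L7)  txn=BusRd  M[L7]=10
step 3: P1: load  L7  ⟶  IE  (L7)  txn=∅  M[L7]=10
step 4: P1: load  L4  ⟶  IE  (L4)  txn=BusRd  M[L4]=30
step 5: P0: load  L0  ⟶  EI  (L0)  txn=BusRd  M[L0]=50
step 6: P1: load  L7  ⟶  IE  (L7)  txn=∅  M[L7]=10
step 7: P0: store L2 := 3  ⟶  MI  (L2)  txn=BusRdX  M[L2]=10
step 8: P1: load  L6  ⟶  IE  (L6)  txn=BusRd  M[L6]=80
step 9: P1: load  L6  ⟶  IE  (L6)  txn=∅  M[L6]=80
step 10: P1: store L0 := 9  ⟶  IM  (L0)  txn=BusRdX  M[L0]=50
step 11: P1: store L6 := 42  ⟶  IM  (L6)  txn=∅  M[L6]=80
step 12: P1: load  L7  ⟶  IE  (L7)  txn=∅  M[L7]=10
step 13: P0: load  L5  ⟶  EI  (L5)  txn=BusRd  M[L5]=60
step 14: P1: load  L0  ⟶  IM  (L0)  txn=∅  M[L0]=50
step 15: P0: load  L6  ⟶  SS  (L6)  txn=BusRd+Flush  M[L6]=42
step 16: P0: load  L1  ⟶  EI  (L1)  txn=BusRd  M[L1]=90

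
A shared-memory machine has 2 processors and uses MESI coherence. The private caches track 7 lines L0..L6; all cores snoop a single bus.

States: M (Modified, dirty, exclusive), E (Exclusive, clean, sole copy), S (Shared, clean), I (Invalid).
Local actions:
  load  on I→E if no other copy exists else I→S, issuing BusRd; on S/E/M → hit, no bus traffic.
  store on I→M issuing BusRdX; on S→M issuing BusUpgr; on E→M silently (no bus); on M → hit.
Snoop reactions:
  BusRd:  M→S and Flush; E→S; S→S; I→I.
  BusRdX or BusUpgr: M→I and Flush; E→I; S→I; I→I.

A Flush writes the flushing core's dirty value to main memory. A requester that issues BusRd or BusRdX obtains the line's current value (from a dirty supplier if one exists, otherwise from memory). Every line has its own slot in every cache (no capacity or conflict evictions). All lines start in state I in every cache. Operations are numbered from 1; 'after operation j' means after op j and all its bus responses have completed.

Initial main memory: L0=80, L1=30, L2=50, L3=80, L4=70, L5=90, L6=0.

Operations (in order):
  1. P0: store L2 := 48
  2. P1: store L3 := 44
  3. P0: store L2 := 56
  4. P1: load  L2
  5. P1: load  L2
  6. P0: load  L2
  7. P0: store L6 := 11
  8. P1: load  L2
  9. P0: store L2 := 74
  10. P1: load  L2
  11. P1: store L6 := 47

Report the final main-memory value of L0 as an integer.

memory[L0] = 80

[1] P0: store L2 := 48 | P0:M(48), P1:I | bus: BusRdX
[2] P1: store L3 := 44 | P0:I, P1:M(44) | bus: BusRdX
[3] P0: store L2 := 56 | P0:M(56), P1:I | bus: none
[4] P1: load  L2 | P0:S(56), P1:S(56) | bus: BusRd,Flush
[5] P1: load  L2 | P0:S(56), P1:S(56) | bus: none
[6] P0: load  L2 | P0:S(56), P1:S(56) | bus: none
[7] P0: store L6 := 11 | P0:M(11), P1:I | bus: BusRdX
[8] P1: load  L2 | P0:S(56), P1:S(56) | bus: none
[9] P0: store L2 := 74 | P0:M(74), P1:I | bus: BusUpgr
[10] P1: load  L2 | P0:S(74), P1:S(74) | bus: BusRd,Flush
[11] P1: store L6 := 47 | P0:I, P1:M(47) | bus: BusRdX,Flush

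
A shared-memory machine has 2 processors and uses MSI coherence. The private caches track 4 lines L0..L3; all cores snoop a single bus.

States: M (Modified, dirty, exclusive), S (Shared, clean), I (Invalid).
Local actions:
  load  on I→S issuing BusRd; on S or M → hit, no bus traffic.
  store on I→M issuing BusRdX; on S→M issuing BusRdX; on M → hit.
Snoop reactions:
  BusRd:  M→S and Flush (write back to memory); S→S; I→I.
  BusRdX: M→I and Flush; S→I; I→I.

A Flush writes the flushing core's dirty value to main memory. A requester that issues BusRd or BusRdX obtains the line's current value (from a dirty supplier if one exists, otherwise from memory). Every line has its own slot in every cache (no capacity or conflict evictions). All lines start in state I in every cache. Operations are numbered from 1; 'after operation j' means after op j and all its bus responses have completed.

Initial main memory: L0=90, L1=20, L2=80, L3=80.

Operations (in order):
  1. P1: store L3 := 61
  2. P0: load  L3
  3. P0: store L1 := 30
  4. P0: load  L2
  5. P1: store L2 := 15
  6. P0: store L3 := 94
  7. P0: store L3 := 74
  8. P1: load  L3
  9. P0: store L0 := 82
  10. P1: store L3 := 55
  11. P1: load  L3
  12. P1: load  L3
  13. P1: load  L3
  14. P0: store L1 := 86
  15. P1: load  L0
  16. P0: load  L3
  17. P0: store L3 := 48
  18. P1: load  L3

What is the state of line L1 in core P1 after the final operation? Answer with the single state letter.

state = I

  op1 P1: store L3 := 61 → I/M on L3; bus BusRdX; mem=80
  op2 P0: load  L3 → S/S on L3; bus BusRd Flush; mem=61
  op3 P0: store L1 := 30 → M/I on L1; bus BusRdX; mem=20
  op4 P0: load  L2 → S/I on L2; bus BusRd; mem=80
  op5 P1: store L2 := 15 → I/M on L2; bus BusRdX; mem=80
  op6 P0: store L3 := 94 → M/I on L3; bus BusRdX; mem=61
  op7 P0: store L3 := 74 → M/I on L3; bus (none); mem=61
  op8 P1: load  L3 → S/S on L3; bus BusRd Flush; mem=74
  op9 P0: store L0 := 82 → M/I on L0; bus BusRdX; mem=90
  op10 P1: store L3 := 55 → I/M on L3; bus BusRdX; mem=74
  op11 P1: load  L3 → I/M on L3; bus (none); mem=74
  op12 P1: load  L3 → I/M on L3; bus (none); mem=74
  op13 P1: load  L3 → I/M on L3; bus (none); mem=74
  op14 P0: store L1 := 86 → M/I on L1; bus (none); mem=20
  op15 P1: load  L0 → S/S on L0; bus BusRd Flush; mem=82
  op16 P0: load  L3 → S/S on L3; bus BusRd Flush; mem=55
  op17 P0: store L3 := 48 → M/I on L3; bus BusRdX; mem=55
  op18 P1: load  L3 → S/S on L3; bus BusRd Flush; mem=48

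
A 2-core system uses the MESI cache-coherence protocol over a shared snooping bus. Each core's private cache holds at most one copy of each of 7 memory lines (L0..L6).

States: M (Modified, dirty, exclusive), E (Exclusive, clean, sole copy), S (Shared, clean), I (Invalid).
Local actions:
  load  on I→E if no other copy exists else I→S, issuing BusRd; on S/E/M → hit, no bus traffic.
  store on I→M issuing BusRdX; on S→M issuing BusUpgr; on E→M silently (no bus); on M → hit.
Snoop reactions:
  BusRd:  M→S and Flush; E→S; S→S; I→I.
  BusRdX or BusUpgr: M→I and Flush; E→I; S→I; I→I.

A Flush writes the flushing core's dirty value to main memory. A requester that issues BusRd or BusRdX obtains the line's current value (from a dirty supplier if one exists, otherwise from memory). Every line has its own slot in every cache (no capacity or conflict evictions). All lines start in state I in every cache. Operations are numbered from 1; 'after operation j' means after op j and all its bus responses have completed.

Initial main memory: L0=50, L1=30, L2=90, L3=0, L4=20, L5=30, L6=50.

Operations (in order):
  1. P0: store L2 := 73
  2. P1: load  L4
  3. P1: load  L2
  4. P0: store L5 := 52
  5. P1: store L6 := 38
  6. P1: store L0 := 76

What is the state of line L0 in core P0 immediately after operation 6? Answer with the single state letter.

state = I

1. P0: store L2 := 73  bus=[BusRdX]  L2: P0=M P1=I  mem[L2]=90
2. P1: load  L4  bus=[BusRd]  L4: P0=I P1=E  mem[L4]=20
3. P1: load  L2  bus=[BusRd,Flush]  L2: P0=S P1=S  mem[L2]=73
4. P0: store L5 := 52  bus=[BusRdX]  L5: P0=M P1=I  mem[L5]=30
5. P1: store L6 := 38  bus=[BusRdX]  L6: P0=I P1=M  mem[L6]=50
6. P1: store L0 := 76  bus=[BusRdX]  L0: P0=I P1=M  mem[L0]=50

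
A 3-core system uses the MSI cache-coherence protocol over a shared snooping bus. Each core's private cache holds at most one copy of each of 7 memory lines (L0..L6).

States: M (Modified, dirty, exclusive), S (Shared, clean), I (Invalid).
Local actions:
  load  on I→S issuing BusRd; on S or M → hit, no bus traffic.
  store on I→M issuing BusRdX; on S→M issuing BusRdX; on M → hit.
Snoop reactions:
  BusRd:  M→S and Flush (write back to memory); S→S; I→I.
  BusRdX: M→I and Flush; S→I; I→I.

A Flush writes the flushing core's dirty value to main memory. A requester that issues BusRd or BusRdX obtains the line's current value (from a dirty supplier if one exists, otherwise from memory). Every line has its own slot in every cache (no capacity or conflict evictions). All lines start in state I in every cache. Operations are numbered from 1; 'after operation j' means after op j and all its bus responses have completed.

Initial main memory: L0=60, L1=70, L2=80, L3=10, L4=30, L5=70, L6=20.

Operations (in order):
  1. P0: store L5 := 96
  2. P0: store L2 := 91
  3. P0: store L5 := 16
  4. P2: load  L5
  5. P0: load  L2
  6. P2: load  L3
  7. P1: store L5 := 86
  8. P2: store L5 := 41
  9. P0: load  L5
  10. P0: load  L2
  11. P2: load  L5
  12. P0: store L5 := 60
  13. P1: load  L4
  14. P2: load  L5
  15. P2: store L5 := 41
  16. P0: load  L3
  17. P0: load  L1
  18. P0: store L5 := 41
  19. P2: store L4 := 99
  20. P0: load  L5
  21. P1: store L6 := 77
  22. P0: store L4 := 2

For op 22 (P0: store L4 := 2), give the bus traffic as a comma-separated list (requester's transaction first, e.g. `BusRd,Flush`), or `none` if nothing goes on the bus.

bus = BusRdX,Flush

  op1 P0: store L5 := 96 → M/I/I on L5; bus BusRdX; mem=70
  op2 P0: store L2 := 91 → M/I/I on L2; bus BusRdX; mem=80
  op3 P0: store L5 := 16 → M/I/I on L5; bus (none); mem=70
  op4 P2: load  L5 → S/I/S on L5; bus BusRd Flush; mem=16
  op5 P0: load  L2 → M/I/I on L2; bus (none); mem=80
  op6 P2: load  L3 → I/I/S on L3; bus BusRd; mem=10
  op7 P1: store L5 := 86 → I/M/I on L5; bus BusRdX; mem=16
  op8 P2: store L5 := 41 → I/I/M on L5; bus BusRdX Flush; mem=86
  op9 P0: load  L5 → S/I/S on L5; bus BusRd Flush; mem=41
  op10 P0: load  L2 → M/I/I on L2; bus (none); mem=80
  op11 P2: load  L5 → S/I/S on L5; bus (none); mem=41
  op12 P0: store L5 := 60 → M/I/I on L5; bus BusRdX; mem=41
  op13 P1: load  L4 → I/S/I on L4; bus BusRd; mem=30
  op14 P2: load  L5 → S/I/S on L5; bus BusRd Flush; mem=60
  op15 P2: store L5 := 41 → I/I/M on L5; bus BusRdX; mem=60
  op16 P0: load  L3 → S/I/S on L3; bus BusRd; mem=10
  op17 P0: load  L1 → S/I/I on L1; bus BusRd; mem=70
  op18 P0: store L5 := 41 → M/I/I on L5; bus BusRdX Flush; mem=41
  op19 P2: store L4 := 99 → I/I/M on L4; bus BusRdX; mem=30
  op20 P0: load  L5 → M/I/I on L5; bus (none); mem=41
  op21 P1: store L6 := 77 → I/M/I on L6; bus BusRdX; mem=20
  op22 P0: store L4 := 2 → M/I/I on L4; bus BusRdX Flush; mem=99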